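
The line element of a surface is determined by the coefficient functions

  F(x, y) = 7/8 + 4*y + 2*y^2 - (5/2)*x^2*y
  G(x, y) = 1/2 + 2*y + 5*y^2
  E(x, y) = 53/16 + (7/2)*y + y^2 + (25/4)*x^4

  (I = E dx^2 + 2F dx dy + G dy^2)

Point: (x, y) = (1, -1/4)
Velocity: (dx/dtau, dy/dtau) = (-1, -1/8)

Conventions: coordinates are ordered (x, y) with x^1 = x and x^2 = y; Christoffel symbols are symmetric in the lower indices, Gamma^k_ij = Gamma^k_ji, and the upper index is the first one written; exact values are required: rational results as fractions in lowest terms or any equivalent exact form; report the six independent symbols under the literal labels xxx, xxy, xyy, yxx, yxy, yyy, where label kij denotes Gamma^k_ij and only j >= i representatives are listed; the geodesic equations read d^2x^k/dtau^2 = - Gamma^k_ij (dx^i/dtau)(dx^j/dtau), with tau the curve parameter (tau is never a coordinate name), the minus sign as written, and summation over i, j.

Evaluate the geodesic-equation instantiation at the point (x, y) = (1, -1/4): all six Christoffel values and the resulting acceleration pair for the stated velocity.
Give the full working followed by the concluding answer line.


E = 35/4, F = 5/8, G = 5/16 at the point
E_x = 25, E_y = 3, F_x = 5/4, F_y = 1/2, G_x = 0, G_y = -1/2
EG - F^2 = 75/32;  g^inv = (32/75) * [[5/16, -5/8], [-5/8, 35/4]]
first-kind symbols [ij,l] = (1/2)(d_i g_jl + d_j g_il - d_l g_ij): [xx,x] = E_x/2 = 25/2, [xx,y] = F_x - E_y/2 = -1/4, [xy,x] = E_y/2 = 3/2, [xy,y] = G_x/2 = 0, [yy,x] = F_y - G_x/2 = 1/2, [yy,y] = G_y/2 = -1/4
Gamma^x_ij = (G*[ij,x] - F*[ij,y])/(EG - F^2), Gamma^y_ij = (E*[ij,y] - F*[ij,x])/(EG - F^2)
Gamma_xxx = 26/15, Gamma_xxy = 1/5, Gamma_xyy = 2/15, Gamma_yxx = -64/15, Gamma_yxy = -2/5, Gamma_yyy = -16/15
d^2x/dtau^2 = -(Gamma_xxx*(-1)^2 + 2*Gamma_xxy*(-1)*(-1/8) + Gamma_xyy*(-1/8)^2) = -857/480
d^2y/dtau^2 = -(Gamma_yxx*(-1)^2 + 2*Gamma_yxy*(-1)*(-1/8) + Gamma_yyy*(-1/8)^2) = 263/60

Answer: Gamma_xxx = 26/15, Gamma_xxy = 1/5, Gamma_xyy = 2/15, Gamma_yxx = -64/15, Gamma_yxy = -2/5, Gamma_yyy = -16/15; accelerations (d^2x/dtau^2, d^2y/dtau^2) = (-857/480, 263/60)


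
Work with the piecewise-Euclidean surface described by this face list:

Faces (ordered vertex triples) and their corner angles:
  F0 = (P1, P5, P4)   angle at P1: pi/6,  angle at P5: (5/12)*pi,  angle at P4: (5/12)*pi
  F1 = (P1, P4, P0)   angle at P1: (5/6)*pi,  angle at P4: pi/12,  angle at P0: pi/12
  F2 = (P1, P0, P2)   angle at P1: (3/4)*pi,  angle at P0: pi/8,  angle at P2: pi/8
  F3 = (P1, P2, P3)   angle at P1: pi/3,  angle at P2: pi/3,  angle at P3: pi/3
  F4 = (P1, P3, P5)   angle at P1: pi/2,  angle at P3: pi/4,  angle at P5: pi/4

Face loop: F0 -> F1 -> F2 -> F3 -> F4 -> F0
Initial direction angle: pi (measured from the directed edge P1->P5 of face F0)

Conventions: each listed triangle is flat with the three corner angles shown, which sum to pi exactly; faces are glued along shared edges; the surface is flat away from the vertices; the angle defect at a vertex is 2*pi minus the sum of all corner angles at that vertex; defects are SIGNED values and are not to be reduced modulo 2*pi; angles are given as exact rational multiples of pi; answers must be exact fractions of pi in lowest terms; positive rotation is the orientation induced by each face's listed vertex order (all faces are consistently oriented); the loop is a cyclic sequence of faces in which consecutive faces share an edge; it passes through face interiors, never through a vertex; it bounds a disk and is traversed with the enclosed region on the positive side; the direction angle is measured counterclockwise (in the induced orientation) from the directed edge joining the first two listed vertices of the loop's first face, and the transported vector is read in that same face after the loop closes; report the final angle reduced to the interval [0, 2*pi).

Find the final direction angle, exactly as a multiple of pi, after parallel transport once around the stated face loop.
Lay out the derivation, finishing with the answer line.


enclosed vertex P1: corner angles sum to (31/12)*pi, defect = 2*pi - (31/12)*pi = (-7/12)*pi
transport around the loop rotates by the sum of enclosed defects; add to the initial angle mod 2*pi
final angle = pi - (7/12)*pi = (5/12)*pi (mod 2*pi)

Answer: final direction angle = (5/12)*pi


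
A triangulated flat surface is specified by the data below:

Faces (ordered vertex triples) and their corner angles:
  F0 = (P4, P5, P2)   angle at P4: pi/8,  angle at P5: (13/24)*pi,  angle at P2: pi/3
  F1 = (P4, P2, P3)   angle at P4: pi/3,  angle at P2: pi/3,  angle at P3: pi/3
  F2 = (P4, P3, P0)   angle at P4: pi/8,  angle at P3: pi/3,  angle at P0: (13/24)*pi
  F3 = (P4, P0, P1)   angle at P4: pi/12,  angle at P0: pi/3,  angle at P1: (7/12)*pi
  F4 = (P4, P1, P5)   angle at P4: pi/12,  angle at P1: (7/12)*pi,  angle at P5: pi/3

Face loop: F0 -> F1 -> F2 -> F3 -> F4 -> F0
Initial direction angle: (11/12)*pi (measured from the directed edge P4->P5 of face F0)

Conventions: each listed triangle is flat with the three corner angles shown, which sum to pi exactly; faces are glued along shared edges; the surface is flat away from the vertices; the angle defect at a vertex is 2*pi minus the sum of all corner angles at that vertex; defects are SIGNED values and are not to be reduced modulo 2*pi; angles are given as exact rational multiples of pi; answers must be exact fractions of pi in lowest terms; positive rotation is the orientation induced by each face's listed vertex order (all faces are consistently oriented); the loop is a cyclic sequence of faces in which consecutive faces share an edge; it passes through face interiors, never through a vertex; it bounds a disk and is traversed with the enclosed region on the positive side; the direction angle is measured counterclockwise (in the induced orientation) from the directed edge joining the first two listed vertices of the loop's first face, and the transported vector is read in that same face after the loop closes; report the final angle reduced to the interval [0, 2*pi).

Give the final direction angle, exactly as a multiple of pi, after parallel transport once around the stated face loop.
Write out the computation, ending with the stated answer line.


enclosed vertex P4: corner angles sum to (3/4)*pi, defect = 2*pi - (3/4)*pi = (5/4)*pi
the final direction is the initial angle plus the enclosed defects, taken mod 2*pi in the induced orientation
final angle = (11/12)*pi + (5/4)*pi = pi/6 (mod 2*pi)

Answer: final direction angle = pi/6


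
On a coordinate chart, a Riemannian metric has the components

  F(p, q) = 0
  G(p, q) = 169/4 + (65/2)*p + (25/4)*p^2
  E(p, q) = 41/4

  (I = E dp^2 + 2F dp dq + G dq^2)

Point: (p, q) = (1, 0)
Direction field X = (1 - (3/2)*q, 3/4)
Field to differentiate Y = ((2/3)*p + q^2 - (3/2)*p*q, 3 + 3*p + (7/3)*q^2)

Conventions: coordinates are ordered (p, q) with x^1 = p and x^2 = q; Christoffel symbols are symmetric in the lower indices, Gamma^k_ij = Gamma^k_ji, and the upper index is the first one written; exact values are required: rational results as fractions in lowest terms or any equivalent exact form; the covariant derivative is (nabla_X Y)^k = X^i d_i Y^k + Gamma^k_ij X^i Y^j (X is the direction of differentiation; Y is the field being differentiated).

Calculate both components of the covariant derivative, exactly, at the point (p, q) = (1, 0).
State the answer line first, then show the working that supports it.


Answer: (nabla_X Y)^p = -10171/984, (nabla_X Y)^q = 173/36

E = 41/4, F = 0, G = 81 at the point
E_p = 0, E_q = 0, F_p = 0, F_q = 0, G_p = 45, G_q = 0
EG - F^2 = 3321/4;  g^inv = (4/3321) * [[81, 0], [0, 41/4]]
first-kind symbols [ij,l] = (1/2)(d_i g_jl + d_j g_il - d_l g_ij): [pp,p] = E_p/2 = 0, [pp,q] = F_p - E_q/2 = 0, [pq,p] = E_q/2 = 0, [pq,q] = G_p/2 = 45/2, [qq,p] = F_q - G_p/2 = -45/2, [qq,q] = G_q/2 = 0
Gamma^p_ij = (G*[ij,p] - F*[ij,q])/(EG - F^2), Gamma^q_ij = (E*[ij,q] - F*[ij,p])/(EG - F^2)
Gamma_ppp = 0, Gamma_ppq = 0, Gamma_pqq = -90/41, Gamma_qpp = 0, Gamma_qpq = 5/18, Gamma_qqq = 0
X = (1, 3/4), Y = (2/3, 6) at the point


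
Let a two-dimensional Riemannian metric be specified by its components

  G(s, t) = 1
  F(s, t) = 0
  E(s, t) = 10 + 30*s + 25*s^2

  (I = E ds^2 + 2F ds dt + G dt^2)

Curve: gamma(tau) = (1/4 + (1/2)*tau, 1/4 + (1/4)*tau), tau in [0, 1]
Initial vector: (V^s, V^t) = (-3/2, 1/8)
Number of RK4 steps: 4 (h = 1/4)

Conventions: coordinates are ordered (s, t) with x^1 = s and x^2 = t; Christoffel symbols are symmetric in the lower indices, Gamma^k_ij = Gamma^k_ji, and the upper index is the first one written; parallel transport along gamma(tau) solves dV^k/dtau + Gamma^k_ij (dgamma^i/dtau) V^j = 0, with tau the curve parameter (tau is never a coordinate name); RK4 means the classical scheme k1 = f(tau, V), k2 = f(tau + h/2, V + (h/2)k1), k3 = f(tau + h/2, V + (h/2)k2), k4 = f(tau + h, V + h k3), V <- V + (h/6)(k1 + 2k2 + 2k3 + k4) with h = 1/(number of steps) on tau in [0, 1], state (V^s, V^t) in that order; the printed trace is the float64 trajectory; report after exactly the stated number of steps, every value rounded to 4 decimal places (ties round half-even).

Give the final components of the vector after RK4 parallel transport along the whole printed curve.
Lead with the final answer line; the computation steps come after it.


Answer: V^s = -0.9598, V^t = 0.1250

gamma'(tau) = (1/2, 1/4); f(tau, V)^k = -Gamma^k_ij(gamma(tau)) gamma'^i(tau) V^j; h = 1/4; intermediate values shown to 6 dp
curve data and Christoffel symbols at the stage parameters:
  tau = 0.000000: gamma = (0.250000, 0.250000), gamma' = (0.500000, 0.250000); Gamma_sss = 1.114754, Gamma_sst = 0.000000, Gamma_stt = 0.000000, Gamma_tss = 0.000000, Gamma_tst = 0.000000, Gamma_ttt = 0.000000
  tau = 0.125000: gamma = (0.312500, 0.281250), gamma' = (0.500000, 0.250000); Gamma_sss = 1.045658, Gamma_sst = 0.000000, Gamma_stt = 0.000000, Gamma_tss = 0.000000, Gamma_tst = 0.000000, Gamma_ttt = 0.000000
  tau = 0.250000: gamma = (0.375000, 0.312500), gamma' = (0.500000, 0.250000); Gamma_sss = 0.984227, Gamma_sst = 0.000000, Gamma_stt = 0.000000, Gamma_tss = 0.000000, Gamma_tst = 0.000000, Gamma_ttt = 0.000000
  tau = 0.375000: gamma = (0.437500, 0.343750), gamma' = (0.500000, 0.250000); Gamma_sss = 0.929321, Gamma_sst = 0.000000, Gamma_stt = 0.000000, Gamma_tss = 0.000000, Gamma_tst = 0.000000, Gamma_ttt = 0.000000
  tau = 0.500000: gamma = (0.500000, 0.375000), gamma' = (0.500000, 0.250000); Gamma_sss = 0.880000, Gamma_sst = 0.000000, Gamma_stt = 0.000000, Gamma_tss = 0.000000, Gamma_tst = 0.000000, Gamma_ttt = 0.000000
  tau = 0.625000: gamma = (0.562500, 0.406250), gamma' = (0.500000, 0.250000); Gamma_sss = 0.835486, Gamma_sst = 0.000000, Gamma_stt = 0.000000, Gamma_tss = 0.000000, Gamma_tst = 0.000000, Gamma_ttt = 0.000000
  tau = 0.750000: gamma = (0.625000, 0.437500), gamma' = (0.500000, 0.250000); Gamma_sss = 0.795132, Gamma_sst = 0.000000, Gamma_stt = 0.000000, Gamma_tss = 0.000000, Gamma_tst = 0.000000, Gamma_ttt = 0.000000
  tau = 0.875000: gamma = (0.687500, 0.468750), gamma' = (0.500000, 0.250000); Gamma_sss = 0.758399, Gamma_sst = 0.000000, Gamma_stt = 0.000000, Gamma_tss = 0.000000, Gamma_tst = 0.000000, Gamma_ttt = 0.000000
  tau = 1.000000: gamma = (0.750000, 0.500000), gamma' = (0.500000, 0.250000); Gamma_sss = 0.724832, Gamma_sst = 0.000000, Gamma_stt = 0.000000, Gamma_tss = 0.000000, Gamma_tst = 0.000000, Gamma_ttt = 0.000000
step 0: V^s = -1.5000, V^t = 0.1250
step 1: k1 = (0.836066, 0.000000), k2 = (0.729604, 0.000000), k3 = (0.736561, 0.000000), k4 = (0.647552, 0.000000); V <- V + (h/6)(k1 + 2k2 + 2k3 + k4): V^s = -1.3160, V^t = 0.1250
step 2: k1 = (0.647623, 0.000000), k2 = (0.573879, 0.000000), k3 = (0.578162, 0.000000), k4 = (0.515443, 0.000000); V <- V + (h/6)(k1 + 2k2 + 2k3 + k4): V^s = -1.1715, V^t = 0.1250
step 3: k1 = (0.515477, 0.000000), k2 = (0.462484, 0.000000), k3 = (0.465252, 0.000000), k4 = (0.419521, 0.000000); V <- V + (h/6)(k1 + 2k2 + 2k3 + k4): V^s = -1.0553, V^t = 0.1250
step 4: k1 = (0.419539, 0.000000), k2 = (0.380271, 0.000000), k3 = (0.382132, 0.000000), k4 = (0.347823, 0.000000); V <- V + (h/6)(k1 + 2k2 + 2k3 + k4): V^s = -0.9598, V^t = 0.1250


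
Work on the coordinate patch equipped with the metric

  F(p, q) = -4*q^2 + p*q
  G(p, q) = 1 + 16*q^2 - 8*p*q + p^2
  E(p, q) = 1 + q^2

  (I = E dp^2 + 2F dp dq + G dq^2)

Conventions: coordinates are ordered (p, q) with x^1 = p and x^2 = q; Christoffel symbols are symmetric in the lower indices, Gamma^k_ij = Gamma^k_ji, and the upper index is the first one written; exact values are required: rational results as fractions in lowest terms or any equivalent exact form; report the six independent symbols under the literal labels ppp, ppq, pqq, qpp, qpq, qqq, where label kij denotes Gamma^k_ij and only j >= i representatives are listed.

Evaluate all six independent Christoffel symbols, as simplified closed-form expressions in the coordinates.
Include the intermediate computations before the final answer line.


E = 1 + q^2; F = -4*q^2 + p*q; G = 1 + 16*q^2 - 8*p*q + p^2
Gamma^k_ij = (1/2) g^{kl} (d_i g_jl + d_j g_il - d_l g_ij), with g^inv = (1/(EG-F^2)) [[G, -F], [-F, E]]
first partials: E_p = 0, E_q = 2*q, F_p = q, F_q = -8*q + p, G_p = -8*q + 2*p, G_q = 32*q - 8*p
D = EG - F^2 = 1 + 17*q^2 - 8*p*q + p^2
expanded: Gamma^p_pp = (G E_p - 2F F_p + F E_q)/(2D), Gamma^p_pq = (G E_q - F G_p)/(2D), Gamma^p_qq = (2G F_q - G G_p - F G_q)/(2D), Gamma^q_pp = (2E F_p - E E_q - F E_p)/(2D), Gamma^q_pq = (E G_p - F E_q)/(2D), Gamma^q_qq = (E G_q - 2F F_q + F G_p)/(2D); substitute and cancel common factors

Answer: Gamma_ppp = 0, Gamma_ppq = q/(p^2 - 8*p*q + 17*q^2 + 1), Gamma_pqq = -4*q/(p^2 - 8*p*q + 17*q^2 + 1), Gamma_qpp = 0, Gamma_qpq = (p - 4*q)/(p^2 - 8*p*q + 17*q^2 + 1), Gamma_qqq = (-4*p + 16*q)/(p^2 - 8*p*q + 17*q^2 + 1)


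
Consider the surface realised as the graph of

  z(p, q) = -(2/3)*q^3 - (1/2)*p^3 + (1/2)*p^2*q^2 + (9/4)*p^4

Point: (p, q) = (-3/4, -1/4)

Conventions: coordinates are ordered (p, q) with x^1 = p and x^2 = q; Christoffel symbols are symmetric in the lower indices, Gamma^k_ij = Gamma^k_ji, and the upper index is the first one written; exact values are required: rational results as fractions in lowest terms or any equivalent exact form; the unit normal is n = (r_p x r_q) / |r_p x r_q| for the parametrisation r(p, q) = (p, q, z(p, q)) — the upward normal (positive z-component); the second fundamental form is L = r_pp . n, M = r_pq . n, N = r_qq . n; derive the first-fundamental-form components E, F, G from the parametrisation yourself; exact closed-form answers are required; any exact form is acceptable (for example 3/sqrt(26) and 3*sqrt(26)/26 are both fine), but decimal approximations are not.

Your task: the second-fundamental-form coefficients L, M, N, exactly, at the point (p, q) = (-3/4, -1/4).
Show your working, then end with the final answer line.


z_p = -75/16, z_q = -17/64, z_pp = 35/2, z_pq = 3/8, z_qq = 25/16
E = 5881/256, F = 1275/1024, G = 4385/4096; answer radicand W^2 = 94385/4096
unnormalised second-form numerators: l = 35/2, m = 3/8, n = 25/16; L = l/sqrt(94385/4096), and similarly M = m/sqrt(W^2), N = n/sqrt(W^2)

Answer: L = 224*sqrt(94385)/18877, M = 24*sqrt(94385)/94385, N = 20*sqrt(94385)/18877


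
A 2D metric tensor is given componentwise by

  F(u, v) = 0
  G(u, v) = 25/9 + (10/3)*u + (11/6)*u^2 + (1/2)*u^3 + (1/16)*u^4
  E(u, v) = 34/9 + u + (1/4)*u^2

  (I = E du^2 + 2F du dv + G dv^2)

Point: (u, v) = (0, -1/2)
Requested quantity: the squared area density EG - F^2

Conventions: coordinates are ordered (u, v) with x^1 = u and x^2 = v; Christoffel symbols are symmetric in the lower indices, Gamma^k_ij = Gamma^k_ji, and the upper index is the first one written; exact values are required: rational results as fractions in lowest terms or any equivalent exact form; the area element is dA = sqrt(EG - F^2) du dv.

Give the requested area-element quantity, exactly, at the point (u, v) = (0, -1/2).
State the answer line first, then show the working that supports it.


Answer: EG - F^2 = 850/81

E = 34/9, F = 0, G = 25/9; EG - F^2 = 850/81


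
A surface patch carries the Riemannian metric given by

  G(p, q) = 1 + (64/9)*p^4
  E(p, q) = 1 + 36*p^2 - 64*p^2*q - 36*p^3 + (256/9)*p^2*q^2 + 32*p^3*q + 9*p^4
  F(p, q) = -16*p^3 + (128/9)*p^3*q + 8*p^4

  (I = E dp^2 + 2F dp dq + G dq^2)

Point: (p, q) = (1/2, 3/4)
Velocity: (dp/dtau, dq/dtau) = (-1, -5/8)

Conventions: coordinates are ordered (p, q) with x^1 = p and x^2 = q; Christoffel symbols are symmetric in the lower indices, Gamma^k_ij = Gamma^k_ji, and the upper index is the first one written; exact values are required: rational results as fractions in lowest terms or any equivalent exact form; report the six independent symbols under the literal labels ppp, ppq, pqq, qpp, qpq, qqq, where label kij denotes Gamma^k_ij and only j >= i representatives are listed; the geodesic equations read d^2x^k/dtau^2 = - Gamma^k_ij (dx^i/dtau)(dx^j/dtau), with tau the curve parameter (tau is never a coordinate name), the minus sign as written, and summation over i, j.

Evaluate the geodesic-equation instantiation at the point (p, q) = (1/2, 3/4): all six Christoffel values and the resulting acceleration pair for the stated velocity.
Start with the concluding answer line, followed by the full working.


Answer: Gamma_ppp = -36/217, Gamma_ppq = -96/217, Gamma_pqq = 0, Gamma_qpp = 96/217, Gamma_qpq = 256/217, Gamma_qqq = 0; accelerations (d^2p/dtau^2, d^2q/dtau^2) = (156/217, -416/217)

E = 17/16, F = -1/6, G = 13/9 at the point
E_p = -1/2, E_q = -4/3, F_p = 0, F_q = 16/9, G_p = 32/9, G_q = 0
EG - F^2 = 217/144;  g^inv = (144/217) * [[13/9, 1/6], [1/6, 17/16]]
first-kind symbols [ij,l] = (1/2)(d_i g_jl + d_j g_il - d_l g_ij): [pp,p] = E_p/2 = -1/4, [pp,q] = F_p - E_q/2 = 2/3, [pq,p] = E_q/2 = -2/3, [pq,q] = G_p/2 = 16/9, [qq,p] = F_q - G_p/2 = 0, [qq,q] = G_q/2 = 0
Gamma^p_ij = (G*[ij,p] - F*[ij,q])/(EG - F^2), Gamma^q_ij = (E*[ij,q] - F*[ij,p])/(EG - F^2)
Gamma_ppp = -36/217, Gamma_ppq = -96/217, Gamma_pqq = 0, Gamma_qpp = 96/217, Gamma_qpq = 256/217, Gamma_qqq = 0
d^2p/dtau^2 = -(Gamma_ppp*(-1)^2 + 2*Gamma_ppq*(-1)*(-5/8) + Gamma_pqq*(-5/8)^2) = 156/217
d^2q/dtau^2 = -(Gamma_qpp*(-1)^2 + 2*Gamma_qpq*(-1)*(-5/8) + Gamma_qqq*(-5/8)^2) = -416/217


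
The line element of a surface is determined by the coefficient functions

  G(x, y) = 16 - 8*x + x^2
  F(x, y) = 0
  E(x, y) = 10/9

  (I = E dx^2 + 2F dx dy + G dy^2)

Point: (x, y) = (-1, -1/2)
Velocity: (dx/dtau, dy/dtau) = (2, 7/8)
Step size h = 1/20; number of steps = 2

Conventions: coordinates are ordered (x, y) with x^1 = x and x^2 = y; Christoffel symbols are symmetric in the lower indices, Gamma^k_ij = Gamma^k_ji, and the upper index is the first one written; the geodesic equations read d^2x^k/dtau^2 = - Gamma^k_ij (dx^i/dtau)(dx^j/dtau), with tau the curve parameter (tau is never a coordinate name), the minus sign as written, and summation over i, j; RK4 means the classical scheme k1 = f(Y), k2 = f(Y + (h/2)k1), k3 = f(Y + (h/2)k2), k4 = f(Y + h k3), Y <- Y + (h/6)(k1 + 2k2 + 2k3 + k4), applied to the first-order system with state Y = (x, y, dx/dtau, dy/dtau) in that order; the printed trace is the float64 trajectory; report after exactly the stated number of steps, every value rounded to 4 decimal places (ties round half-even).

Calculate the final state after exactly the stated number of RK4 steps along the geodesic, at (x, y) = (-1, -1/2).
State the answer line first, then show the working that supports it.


Answer: x = -0.8179, y = -0.4091, dx/dtau = 1.6350, dy/dtau = 0.9424

f(Y) = (dx/dtau, dy/dtau, -Gamma^x_ij Y'^i Y'^j, -Gamma^y_ij Y'^i Y'^j) with the Gammas evaluated at the stage position; h = 0.050000; intermediate values shown to 6 dp
step 0: x = -1.0000, y = -0.5000, dx/dtau = 2.0000, dy/dtau = 0.8750
step 1:
  k1: at (x, y) = (-1.000000, -0.500000), (dx/dtau, dy/dtau) = (2.000000, 0.875000); Gamma_xxx = 0.000000, Gamma_xxy = 0.000000, Gamma_xyy = 4.500000, Gamma_yxx = 0.000000, Gamma_yxy = -0.200000, Gamma_yyy = 0.000000; k1 = (2.000000, 0.875000, -3.445312, 0.700000)
  k2: at (x, y) = (-0.950000, -0.478125), (dx/dtau, dy/dtau) = (1.913867, 0.892500); Gamma_xxx = 0.000000, Gamma_xxy = 0.000000, Gamma_xyy = 4.455000, Gamma_yxx = 0.000000, Gamma_yxy = -0.202020, Gamma_yyy = 0.000000; k2 = (1.913867, 0.892500, -3.548658, 0.690152)
  k3: at (x, y) = (-0.952153, -0.477687), (dx/dtau, dy/dtau) = (1.911284, 0.892254); Gamma_xxx = 0.000000, Gamma_xxy = 0.000000, Gamma_xyy = 4.456938, Gamma_yxx = 0.000000, Gamma_yxy = -0.201932, Gamma_yyy = 0.000000; k3 = (1.911284, 0.892254, -3.548243, 0.688731)
  k4: at (x, y) = (-0.904436, -0.455387), (dx/dtau, dy/dtau) = (1.822588, 0.909437); Gamma_xxx = 0.000000, Gamma_xxy = 0.000000, Gamma_xyy = 4.413992, Gamma_yxx = 0.000000, Gamma_yxy = -0.203897, Gamma_yyy = 0.000000; k4 = (1.822588, 0.909437, -3.650702, 0.675930)
  Y <- Y + (h/6)(k1 + 2k2 + 2k3 + k4): x = -0.9044, y = -0.4554, dx/dtau = 1.8226, dy/dtau = 0.9094
step 2:
  k1: at (x, y) = (-0.904393, -0.455384), (dx/dtau, dy/dtau) = (1.822585, 0.909447); Gamma_xxx = 0.000000, Gamma_xxy = 0.000000, Gamma_xyy = 4.413953, Gamma_yxx = 0.000000, Gamma_yxy = -0.203899, Gamma_yyy = 0.000000; k1 = (1.822585, 0.909447, -3.650757, 0.675943)
  k2: at (x, y) = (-0.858828, -0.432648), (dx/dtau, dy/dtau) = (1.731316, 0.926346); Gamma_xxx = 0.000000, Gamma_xxy = 0.000000, Gamma_xyy = 4.372945, Gamma_yxx = 0.000000, Gamma_yxy = -0.205811, Gamma_yyy = 0.000000; k2 = (1.731316, 0.926346, -3.752499, 0.660158)
  k3: at (x, y) = (-0.861110, -0.432225), (dx/dtau, dy/dtau) = (1.728772, 0.925951); Gamma_xxx = 0.000000, Gamma_xxy = 0.000000, Gamma_xyy = 4.374999, Gamma_yxx = 0.000000, Gamma_yxy = -0.205714, Gamma_yyy = 0.000000; k3 = (1.728772, 0.925951, -3.751063, 0.658598)
  k4: at (x, y) = (-0.817954, -0.409086), (dx/dtau, dy/dtau) = (1.635032, 0.942377); Gamma_xxx = 0.000000, Gamma_xxy = 0.000000, Gamma_xyy = 4.336159, Gamma_yxx = 0.000000, Gamma_yxy = -0.207557, Gamma_yyy = 0.000000; k4 = (1.635032, 0.942377, -3.850835, 0.639615)
  Y <- Y + (h/6)(k1 + 2k2 + 2k3 + k4): x = -0.8179, y = -0.4091, dx/dtau = 1.6350, dy/dtau = 0.9424


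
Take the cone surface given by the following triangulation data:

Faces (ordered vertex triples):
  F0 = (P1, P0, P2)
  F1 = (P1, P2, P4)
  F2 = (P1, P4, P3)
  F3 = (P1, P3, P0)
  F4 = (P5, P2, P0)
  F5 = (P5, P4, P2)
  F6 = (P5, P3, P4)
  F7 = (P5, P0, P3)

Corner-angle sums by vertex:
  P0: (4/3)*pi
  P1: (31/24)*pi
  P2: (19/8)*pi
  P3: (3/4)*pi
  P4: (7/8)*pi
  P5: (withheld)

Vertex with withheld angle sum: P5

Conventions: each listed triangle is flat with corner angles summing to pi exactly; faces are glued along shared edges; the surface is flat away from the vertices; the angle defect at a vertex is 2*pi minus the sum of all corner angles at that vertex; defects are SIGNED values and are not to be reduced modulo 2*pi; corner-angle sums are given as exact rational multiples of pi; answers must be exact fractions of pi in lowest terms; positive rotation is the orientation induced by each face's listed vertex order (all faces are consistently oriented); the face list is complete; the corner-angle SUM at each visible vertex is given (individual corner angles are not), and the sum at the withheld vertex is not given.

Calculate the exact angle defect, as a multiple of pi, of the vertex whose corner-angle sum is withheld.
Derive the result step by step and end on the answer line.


V = 6, E = 12, F = 8; chi = V - E + F = 2
Gauss-Bonnet: total defect = 2*pi*chi = 4*pi; visible defects sum to (27/8)*pi

Answer: defect(P5) = (5/8)*pi


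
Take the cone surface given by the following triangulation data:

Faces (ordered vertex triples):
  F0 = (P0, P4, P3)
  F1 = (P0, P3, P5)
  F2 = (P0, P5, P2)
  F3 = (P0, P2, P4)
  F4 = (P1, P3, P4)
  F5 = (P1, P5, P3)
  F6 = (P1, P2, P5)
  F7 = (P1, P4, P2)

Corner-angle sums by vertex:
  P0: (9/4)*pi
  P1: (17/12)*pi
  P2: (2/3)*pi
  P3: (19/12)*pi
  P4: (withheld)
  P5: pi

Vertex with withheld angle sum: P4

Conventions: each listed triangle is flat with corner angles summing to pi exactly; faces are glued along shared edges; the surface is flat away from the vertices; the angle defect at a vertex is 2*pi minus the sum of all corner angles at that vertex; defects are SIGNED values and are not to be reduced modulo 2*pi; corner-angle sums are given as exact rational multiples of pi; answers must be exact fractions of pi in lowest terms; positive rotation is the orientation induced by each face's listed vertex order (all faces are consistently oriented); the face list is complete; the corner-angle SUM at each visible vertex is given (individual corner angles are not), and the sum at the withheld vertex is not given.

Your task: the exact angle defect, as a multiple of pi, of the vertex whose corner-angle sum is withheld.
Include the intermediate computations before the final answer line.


V = 6, E = 12, F = 8; chi = V - E + F = 2
Gauss-Bonnet: total defect = 2*pi*chi = 4*pi; visible defects sum to (37/12)*pi

Answer: defect(P4) = (11/12)*pi


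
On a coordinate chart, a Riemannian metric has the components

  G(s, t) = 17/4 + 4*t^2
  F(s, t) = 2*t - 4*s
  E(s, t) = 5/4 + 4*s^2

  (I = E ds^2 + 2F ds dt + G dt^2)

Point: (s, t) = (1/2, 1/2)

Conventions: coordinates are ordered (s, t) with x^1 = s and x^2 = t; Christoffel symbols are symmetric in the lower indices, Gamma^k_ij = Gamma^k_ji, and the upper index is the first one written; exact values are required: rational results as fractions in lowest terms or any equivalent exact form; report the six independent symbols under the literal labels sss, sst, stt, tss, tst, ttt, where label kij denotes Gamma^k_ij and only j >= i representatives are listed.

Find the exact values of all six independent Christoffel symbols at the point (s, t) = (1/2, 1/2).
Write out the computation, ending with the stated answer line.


E = 9/4, F = -1, G = 21/4 at the point
E_s = 4, E_t = 0, F_s = -4, F_t = 2, G_s = 0, G_t = 4
EG - F^2 = 173/16;  g^inv = (16/173) * [[21/4, 1], [1, 9/4]]
first-kind symbols [ij,l] = (1/2)(d_i g_jl + d_j g_il - d_l g_ij): [ss,s] = E_s/2 = 2, [ss,t] = F_s - E_t/2 = -4, [st,s] = E_t/2 = 0, [st,t] = G_s/2 = 0, [tt,s] = F_t - G_s/2 = 2, [tt,t] = G_t/2 = 2
Gamma^s_ij = (G*[ij,s] - F*[ij,t])/(EG - F^2), Gamma^t_ij = (E*[ij,t] - F*[ij,s])/(EG - F^2)

Answer: Gamma_sss = 104/173, Gamma_sst = 0, Gamma_stt = 200/173, Gamma_tss = -112/173, Gamma_tst = 0, Gamma_ttt = 104/173


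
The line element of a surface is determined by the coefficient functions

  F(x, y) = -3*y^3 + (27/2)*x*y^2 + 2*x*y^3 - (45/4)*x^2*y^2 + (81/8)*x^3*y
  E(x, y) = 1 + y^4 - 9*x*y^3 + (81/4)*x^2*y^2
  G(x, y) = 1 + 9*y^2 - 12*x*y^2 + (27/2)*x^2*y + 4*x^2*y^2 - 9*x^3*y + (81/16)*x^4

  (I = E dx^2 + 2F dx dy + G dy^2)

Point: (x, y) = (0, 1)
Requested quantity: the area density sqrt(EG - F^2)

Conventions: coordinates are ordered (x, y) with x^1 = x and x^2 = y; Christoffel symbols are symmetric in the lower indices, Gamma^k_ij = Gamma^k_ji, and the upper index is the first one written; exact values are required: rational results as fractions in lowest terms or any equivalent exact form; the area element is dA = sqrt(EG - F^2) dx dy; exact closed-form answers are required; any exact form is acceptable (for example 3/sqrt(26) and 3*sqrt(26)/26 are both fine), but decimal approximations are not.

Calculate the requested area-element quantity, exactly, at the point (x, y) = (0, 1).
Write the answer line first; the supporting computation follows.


Answer: sqrt(EG - F^2) = sqrt(11)

E = 2, F = -3, G = 10; EG - F^2 = 11


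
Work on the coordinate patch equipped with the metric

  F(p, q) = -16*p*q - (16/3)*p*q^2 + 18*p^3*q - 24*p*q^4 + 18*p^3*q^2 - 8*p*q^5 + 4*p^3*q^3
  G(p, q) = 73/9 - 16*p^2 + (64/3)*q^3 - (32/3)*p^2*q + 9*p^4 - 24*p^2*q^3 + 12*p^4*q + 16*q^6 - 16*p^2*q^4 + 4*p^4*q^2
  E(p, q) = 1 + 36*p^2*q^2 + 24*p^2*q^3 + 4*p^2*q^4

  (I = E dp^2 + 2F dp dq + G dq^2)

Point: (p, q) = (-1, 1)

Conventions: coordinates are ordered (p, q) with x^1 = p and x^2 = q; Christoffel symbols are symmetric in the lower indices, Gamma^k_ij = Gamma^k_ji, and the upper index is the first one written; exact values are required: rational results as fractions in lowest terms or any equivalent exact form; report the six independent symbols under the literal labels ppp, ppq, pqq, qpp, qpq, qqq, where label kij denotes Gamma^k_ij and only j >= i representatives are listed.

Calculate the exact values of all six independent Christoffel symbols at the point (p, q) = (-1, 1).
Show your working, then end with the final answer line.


E = 65, F = 40/3, G = 34/9 at the point
E_p = -128, E_q = 160, F_p = 200/3, F_q = 290/3, G_p = 100/3, G_q = 100/3
EG - F^2 = 610/9;  g^inv = (9/610) * [[34/9, -40/3], [-40/3, 65]]
first-kind symbols [ij,l] = (1/2)(d_i g_jl + d_j g_il - d_l g_ij): [pp,p] = E_p/2 = -64, [pp,q] = F_p - E_q/2 = -40/3, [pq,p] = E_q/2 = 80, [pq,q] = G_p/2 = 50/3, [qq,p] = F_q - G_p/2 = 80, [qq,q] = G_q/2 = 50/3
Gamma^p_ij = (G*[ij,p] - F*[ij,q])/(EG - F^2), Gamma^q_ij = (E*[ij,q] - F*[ij,p])/(EG - F^2)

Answer: Gamma_ppp = -288/305, Gamma_ppq = 72/61, Gamma_pqq = 72/61, Gamma_qpp = -12/61, Gamma_qpq = 15/61, Gamma_qqq = 15/61


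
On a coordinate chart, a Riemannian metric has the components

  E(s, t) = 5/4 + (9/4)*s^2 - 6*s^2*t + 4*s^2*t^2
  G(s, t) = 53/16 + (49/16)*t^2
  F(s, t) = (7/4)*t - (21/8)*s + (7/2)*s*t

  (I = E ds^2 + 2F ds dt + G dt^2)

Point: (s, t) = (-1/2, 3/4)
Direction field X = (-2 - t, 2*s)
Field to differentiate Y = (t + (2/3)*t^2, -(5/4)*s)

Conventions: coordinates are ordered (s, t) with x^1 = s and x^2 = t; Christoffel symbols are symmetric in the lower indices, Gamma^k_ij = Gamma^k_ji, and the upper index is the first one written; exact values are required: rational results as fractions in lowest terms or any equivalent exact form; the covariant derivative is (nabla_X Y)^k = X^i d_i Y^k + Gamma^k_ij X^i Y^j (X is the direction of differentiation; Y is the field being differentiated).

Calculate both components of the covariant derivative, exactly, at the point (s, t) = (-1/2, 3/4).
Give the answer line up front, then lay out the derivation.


Answer: (nabla_X Y)^s = -59461/37448, (nabla_X Y)^t = 228055/74896

E = 5/4, F = 21/16, G = 1289/256 at the point
E_s = 0, E_t = 0, F_s = 0, F_t = 0, G_s = 0, G_t = 147/32
EG - F^2 = 4681/1024;  g^inv = (1024/4681) * [[1289/256, -21/16], [-21/16, 5/4]]
first-kind symbols [ij,l] = (1/2)(d_i g_jl + d_j g_il - d_l g_ij): [ss,s] = E_s/2 = 0, [ss,t] = F_s - E_t/2 = 0, [st,s] = E_t/2 = 0, [st,t] = G_s/2 = 0, [tt,s] = F_t - G_s/2 = 0, [tt,t] = G_t/2 = 147/64
Gamma^s_ij = (G*[ij,s] - F*[ij,t])/(EG - F^2), Gamma^t_ij = (E*[ij,t] - F*[ij,s])/(EG - F^2)
Gamma_sss = 0, Gamma_sst = 0, Gamma_stt = -3087/4681, Gamma_tss = 0, Gamma_tst = 0, Gamma_ttt = 2940/4681
X = (-11/4, -1), Y = (9/8, 5/8) at the point


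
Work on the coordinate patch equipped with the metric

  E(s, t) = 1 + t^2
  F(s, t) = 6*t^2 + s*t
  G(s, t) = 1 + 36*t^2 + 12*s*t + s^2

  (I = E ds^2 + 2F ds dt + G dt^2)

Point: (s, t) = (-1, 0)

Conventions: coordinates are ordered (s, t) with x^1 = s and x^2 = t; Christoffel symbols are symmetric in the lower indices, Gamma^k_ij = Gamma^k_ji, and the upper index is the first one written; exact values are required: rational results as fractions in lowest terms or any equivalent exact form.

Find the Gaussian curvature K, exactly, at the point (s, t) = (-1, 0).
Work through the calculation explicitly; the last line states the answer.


E = 1, F = 0, G = 2, EG - F^2 = 2 at the point
E_s = 0, E_t = 0, F_s = 0, F_t = -1, G_s = -2, G_t = -12
E_tt = 2, F_st = 1, G_ss = 2
By Brioschi, K is (det M1 - det M2) divided by (EG - F^2) squared.
M1 = [[-E_tt/2 + F_st - G_ss/2, E_s/2, F_s - E_t/2], [F_t - G_s/2, E, F], [G_t/2, F, G]] = [[-1, 0, 0], [0, 1, 0], [-6, 0, 2]]; det M1 = -2
M2 = [[0, E_t/2, G_s/2], [E_t/2, E, F], [G_s/2, F, G]] = [[0, 0, -1], [0, 1, 0], [-1, 0, 2]]; det M2 = -1
det M1 - det M2 = -1; K = -1 / (2)^2 = -1/4

Answer: K = -1/4


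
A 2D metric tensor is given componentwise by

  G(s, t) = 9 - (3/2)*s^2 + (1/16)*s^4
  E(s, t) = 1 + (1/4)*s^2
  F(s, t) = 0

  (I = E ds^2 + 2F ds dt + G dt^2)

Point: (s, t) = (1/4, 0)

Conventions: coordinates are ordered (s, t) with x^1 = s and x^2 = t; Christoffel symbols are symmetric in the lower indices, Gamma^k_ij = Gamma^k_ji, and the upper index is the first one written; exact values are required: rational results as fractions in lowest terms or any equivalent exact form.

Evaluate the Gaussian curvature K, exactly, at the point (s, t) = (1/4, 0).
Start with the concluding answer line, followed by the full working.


Answer: K = 131072/806975

E = 65/64, F = 0, G = 36481/4096, EG - F^2 = 2371265/262144 at the point
E_s = 1/8, E_t = 0, F_s = 0, F_t = 0, G_s = -191/256, G_t = 0
E_tt = 0, F_st = 0, G_ss = -189/64
By Brioschi, K is (det M1 - det M2) divided by (EG - F^2) squared.
M1 = [[-E_tt/2 + F_st - G_ss/2, E_s/2, F_s - E_t/2], [F_t - G_s/2, E, F], [G_t/2, F, G]] = [[189/128, 1/16, 0], [191/512, 65/64, 0], [0, 0, 36481/4096]]; det M1 = 220600607/16777216
M2 = [[0, E_t/2, G_s/2], [E_t/2, E, F], [G_s/2, F, G]] = [[0, 0, -191/512], [0, 65/64, 0], [-191/512, 0, 36481/4096]]; det M2 = -2371265/16777216
det M1 - det M2 = 6967871/524288; K = 6967871/524288 / (2371265/262144)^2 = 131072/806975


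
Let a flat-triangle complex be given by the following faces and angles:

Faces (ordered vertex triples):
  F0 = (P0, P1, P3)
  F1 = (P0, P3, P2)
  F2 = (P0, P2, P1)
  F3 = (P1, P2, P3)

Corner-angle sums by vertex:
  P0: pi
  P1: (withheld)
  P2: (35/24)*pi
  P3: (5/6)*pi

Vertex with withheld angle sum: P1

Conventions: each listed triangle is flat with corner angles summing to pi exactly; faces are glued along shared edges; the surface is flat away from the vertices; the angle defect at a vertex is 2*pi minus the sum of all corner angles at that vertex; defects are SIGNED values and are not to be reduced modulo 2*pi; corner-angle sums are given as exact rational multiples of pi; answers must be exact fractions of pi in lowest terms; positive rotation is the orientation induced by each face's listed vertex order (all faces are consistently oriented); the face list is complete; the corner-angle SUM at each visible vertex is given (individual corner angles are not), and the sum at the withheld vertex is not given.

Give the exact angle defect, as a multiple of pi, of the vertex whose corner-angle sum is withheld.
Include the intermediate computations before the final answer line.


V = 4, E = 6, F = 4; chi = V - E + F = 2
Gauss-Bonnet: total defect = 2*pi*chi = 4*pi; visible defects sum to (65/24)*pi

Answer: defect(P1) = (31/24)*pi


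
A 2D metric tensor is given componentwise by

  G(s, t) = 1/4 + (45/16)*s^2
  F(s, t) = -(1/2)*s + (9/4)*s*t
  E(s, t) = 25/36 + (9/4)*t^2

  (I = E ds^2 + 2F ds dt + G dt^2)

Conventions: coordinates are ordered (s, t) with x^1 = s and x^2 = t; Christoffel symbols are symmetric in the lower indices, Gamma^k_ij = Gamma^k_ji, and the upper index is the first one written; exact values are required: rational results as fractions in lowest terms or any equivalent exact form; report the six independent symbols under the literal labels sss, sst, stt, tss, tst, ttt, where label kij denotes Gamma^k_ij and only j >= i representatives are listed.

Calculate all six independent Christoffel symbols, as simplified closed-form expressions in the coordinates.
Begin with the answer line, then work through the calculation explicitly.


Answer: Gamma_sss = (648*s*t - 144*s)/(729*s^2*t^2 + 1296*s^2*t + 981*s^2 + 324*t^2 + 100), Gamma_sst = (810*s^2 + 324*t)/(729*s^2*t^2 + 1296*s^2*t + 981*s^2 + 324*t^2 + 100), Gamma_stt = (-3645*s^3 - 324*s)/(2916*s^2*t^2 + 5184*s^2*t + 3924*s^2 + 1296*t^2 + 400), Gamma_tss = (-648*t^2 - 200)/(729*s^2*t^2 + 1296*s^2*t + 981*s^2 + 324*t^2 + 100), Gamma_tst = (729*s*t^2 + 648*s*t + 1125*s)/(729*s^2*t^2 + 1296*s^2*t + 981*s^2 + 324*t^2 + 100), Gamma_ttt = (729*s^2*t - 162*s^2)/(729*s^2*t^2 + 1296*s^2*t + 981*s^2 + 324*t^2 + 100)

E = 25/36 + (9/4)*t^2; F = -(1/2)*s + (9/4)*s*t; G = 1/4 + (45/16)*s^2
Gamma^k_ij = (1/2) g^{kl} (d_i g_jl + d_j g_il - d_l g_ij), with g^inv = (1/(EG-F^2)) [[G, -F], [-F, E]]
first partials: E_s = 0, E_t = (9/2)*t, F_s = -1/2 + (9/4)*t, F_t = (9/4)*s, G_s = (45/8)*s, G_t = 0
D = EG - F^2 = 25/144 + (9/16)*t^2 + (109/64)*s^2 + (9/4)*s^2*t + (81/64)*s^2*t^2
expanded: Gamma^s_ss = (G E_s - 2F F_s + F E_t)/(2D), Gamma^s_st = (G E_t - F G_s)/(2D), Gamma^s_tt = (2G F_t - G G_s - F G_t)/(2D), Gamma^t_ss = (2E F_s - E E_t - F E_s)/(2D), Gamma^t_st = (E G_s - F E_t)/(2D), Gamma^t_tt = (E G_t - 2F F_t + F G_s)/(2D); substitute and cancel common factors


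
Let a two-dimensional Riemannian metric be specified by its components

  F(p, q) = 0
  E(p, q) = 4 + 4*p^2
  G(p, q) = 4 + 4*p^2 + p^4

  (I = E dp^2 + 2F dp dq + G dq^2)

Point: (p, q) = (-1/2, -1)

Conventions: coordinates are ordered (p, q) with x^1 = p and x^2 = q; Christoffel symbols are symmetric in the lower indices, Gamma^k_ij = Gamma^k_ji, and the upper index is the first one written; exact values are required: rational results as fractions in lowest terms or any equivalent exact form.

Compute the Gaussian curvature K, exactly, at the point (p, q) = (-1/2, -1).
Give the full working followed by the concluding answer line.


E = 5, F = 0, G = 81/16, EG - F^2 = 405/16 at the point
E_p = -4, E_q = 0, F_p = 0, F_q = 0, G_p = -9/2, G_q = 0
E_qq = 0, F_pq = 0, G_pp = 11
The intrinsic route: Brioschi's K = (det M1 - det M2)/(EG - F^2)^2.
M1 = [[-E_qq/2 + F_pq - G_pp/2, E_p/2, F_p - E_q/2], [F_q - G_p/2, E, F], [G_q/2, F, G]] = [[-11/2, -2, 0], [9/4, 5, 0], [0, 0, 81/16]]; det M1 = -1863/16
M2 = [[0, E_q/2, G_p/2], [E_q/2, E, F], [G_p/2, F, G]] = [[0, 0, -9/4], [0, 5, 0], [-9/4, 0, 81/16]]; det M2 = -405/16
det M1 - det M2 = -729/8; K = -729/8 / (405/16)^2 = -32/225

Answer: K = -32/225


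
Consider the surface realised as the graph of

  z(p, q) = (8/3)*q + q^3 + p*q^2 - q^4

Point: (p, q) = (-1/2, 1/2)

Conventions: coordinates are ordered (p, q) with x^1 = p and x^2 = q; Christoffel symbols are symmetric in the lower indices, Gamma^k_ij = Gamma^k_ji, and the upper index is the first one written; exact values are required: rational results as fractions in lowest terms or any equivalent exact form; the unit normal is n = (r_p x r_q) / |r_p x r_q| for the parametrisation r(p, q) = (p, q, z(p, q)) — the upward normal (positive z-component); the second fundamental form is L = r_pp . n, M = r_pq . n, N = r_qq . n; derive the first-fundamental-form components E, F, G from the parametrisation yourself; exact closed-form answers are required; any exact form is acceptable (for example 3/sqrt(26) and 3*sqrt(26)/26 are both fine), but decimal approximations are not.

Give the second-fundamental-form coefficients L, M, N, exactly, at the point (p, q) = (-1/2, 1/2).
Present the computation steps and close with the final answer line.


z_p = 1/4, z_q = 29/12, z_pp = 0, z_pq = 1, z_qq = -1
E = 17/16, F = 29/48, G = 985/144; answer radicand W^2 = 497/72
unnormalised second-form numerators: l = 0, m = 1, n = -1; L = l/sqrt(497/72), and similarly M = m/sqrt(W^2), N = n/sqrt(W^2)

Answer: L = 0, M = 6*sqrt(994)/497, N = -6*sqrt(994)/497


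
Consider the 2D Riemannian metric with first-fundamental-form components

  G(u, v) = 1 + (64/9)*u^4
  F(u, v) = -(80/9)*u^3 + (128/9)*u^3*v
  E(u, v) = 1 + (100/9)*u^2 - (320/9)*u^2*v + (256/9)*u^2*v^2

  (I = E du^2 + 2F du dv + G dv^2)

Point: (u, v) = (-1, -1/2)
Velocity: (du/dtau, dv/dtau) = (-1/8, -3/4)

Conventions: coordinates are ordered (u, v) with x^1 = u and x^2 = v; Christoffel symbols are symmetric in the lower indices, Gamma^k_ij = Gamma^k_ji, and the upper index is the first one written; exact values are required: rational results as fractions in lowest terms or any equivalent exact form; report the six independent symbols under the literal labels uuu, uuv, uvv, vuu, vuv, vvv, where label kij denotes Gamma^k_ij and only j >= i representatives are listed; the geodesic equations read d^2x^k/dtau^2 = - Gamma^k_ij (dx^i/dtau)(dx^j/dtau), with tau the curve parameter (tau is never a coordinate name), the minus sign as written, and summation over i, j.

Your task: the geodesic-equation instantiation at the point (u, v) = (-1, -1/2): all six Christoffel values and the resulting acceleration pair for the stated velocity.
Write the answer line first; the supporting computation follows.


Answer: Gamma_uuu = -324/397, Gamma_uuv = -288/397, Gamma_uvv = 0, Gamma_vuu = -144/397, Gamma_vuv = -128/397, Gamma_vvv = 0; accelerations (d^2u/dtau^2, d^2v/dtau^2) = (945/6352, 105/1588)

E = 37, F = 16, G = 73/9 at the point
E_u = -72, E_v = -64, F_u = -48, F_v = -128/9, G_u = -256/9, G_v = 0
EG - F^2 = 397/9;  g^inv = (9/397) * [[73/9, -16], [-16, 37]]
first-kind symbols [ij,l] = (1/2)(d_i g_jl + d_j g_il - d_l g_ij): [uu,u] = E_u/2 = -36, [uu,v] = F_u - E_v/2 = -16, [uv,u] = E_v/2 = -32, [uv,v] = G_u/2 = -128/9, [vv,u] = F_v - G_u/2 = 0, [vv,v] = G_v/2 = 0
Gamma^u_ij = (G*[ij,u] - F*[ij,v])/(EG - F^2), Gamma^v_ij = (E*[ij,v] - F*[ij,u])/(EG - F^2)
Gamma_uuu = -324/397, Gamma_uuv = -288/397, Gamma_uvv = 0, Gamma_vuu = -144/397, Gamma_vuv = -128/397, Gamma_vvv = 0
d^2u/dtau^2 = -(Gamma_uuu*(-1/8)^2 + 2*Gamma_uuv*(-1/8)*(-3/4) + Gamma_uvv*(-3/4)^2) = 945/6352
d^2v/dtau^2 = -(Gamma_vuu*(-1/8)^2 + 2*Gamma_vuv*(-1/8)*(-3/4) + Gamma_vvv*(-3/4)^2) = 105/1588
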